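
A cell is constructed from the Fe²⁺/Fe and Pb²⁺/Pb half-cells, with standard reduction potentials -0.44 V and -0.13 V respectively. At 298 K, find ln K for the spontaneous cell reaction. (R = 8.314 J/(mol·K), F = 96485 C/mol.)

ln K = 24.1

E°_cell = -0.13 − (-0.44) = 0.31 V, with n = 2 electrons transferred.
At equilibrium E = 0, so the Nernst equation gives ln K = nFE°/RT = (2)(96485)(0.31)/((8.314)(298)) = 24.14.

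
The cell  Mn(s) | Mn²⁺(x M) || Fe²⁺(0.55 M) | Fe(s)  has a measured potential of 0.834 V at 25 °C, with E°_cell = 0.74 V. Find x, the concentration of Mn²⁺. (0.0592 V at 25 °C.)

3.7 × 10^-4 M

From the Nernst equation, log Q = n(E° − E)/0.0592 = 2(0.74 − 0.834)/0.0592 = -3.176, so Q = 6.67 × 10^-4.
With Q = [Mn²⁺]/[Fe²⁺] and the known concentrations, [Mn²⁺] in the numerator gives [Mn²⁺] = 3.7 × 10^-4 M.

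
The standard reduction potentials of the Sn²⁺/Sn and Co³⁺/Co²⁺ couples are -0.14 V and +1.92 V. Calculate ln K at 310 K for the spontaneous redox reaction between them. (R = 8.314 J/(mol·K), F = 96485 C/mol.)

ln K = 154.2

E°_cell = +1.92 − (-0.14) = 2.06 V, with n = 2 electrons transferred.
At equilibrium E = 0, so the Nernst equation gives ln K = nFE°/RT = (2)(96485)(2.06)/((8.314)(310)) = 154.24.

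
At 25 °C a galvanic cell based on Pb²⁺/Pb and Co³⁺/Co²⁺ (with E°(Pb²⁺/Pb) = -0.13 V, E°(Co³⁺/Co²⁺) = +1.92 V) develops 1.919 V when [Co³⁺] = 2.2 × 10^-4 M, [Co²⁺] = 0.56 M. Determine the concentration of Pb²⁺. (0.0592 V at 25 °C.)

0.0041 M

From the Nernst equation, log Q = n(E° − E)/0.0592 = 2(2.05 − 1.919)/0.0592 = 4.426, so Q = 2.66 × 10^4.
With Q = [Pb²⁺]·[Co²⁺]^2/[Co³⁺]^2 and the known concentrations, [Pb²⁺] in the numerator gives [Pb²⁺] = 0.0041 M.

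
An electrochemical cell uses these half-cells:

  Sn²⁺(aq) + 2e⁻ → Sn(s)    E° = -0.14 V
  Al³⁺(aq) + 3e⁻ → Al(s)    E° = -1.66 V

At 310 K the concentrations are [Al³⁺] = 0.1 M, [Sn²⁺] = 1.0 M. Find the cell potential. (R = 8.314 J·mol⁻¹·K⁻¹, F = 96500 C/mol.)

1.54 V

The Sn²⁺/Sn couple has the higher reduction potential and acts as the cathode, so E°_cell = -0.14 − (-1.66) = 1.52 V.
Balancing electrons gives n = 6; the reaction quotient is Q = [Al³⁺]^2/[Sn²⁺]^3 = 0.0100.
E = E° − (RT/nF) ln Q = 1.52 − (8.314×310)/(6×96500) × (-4.605) = 1.520 + 0.020 = 1.540 V.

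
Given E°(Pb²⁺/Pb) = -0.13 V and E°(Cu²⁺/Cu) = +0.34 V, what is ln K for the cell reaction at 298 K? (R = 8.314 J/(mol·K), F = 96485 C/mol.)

E°_cell = +0.34 − (-0.13) = 0.47 V, with n = 2 electrons transferred.
At equilibrium E = 0, so the Nernst equation gives ln K = nFE°/RT = (2)(96485)(0.47)/((8.314)(298)) = 36.61.

ln K = 36.6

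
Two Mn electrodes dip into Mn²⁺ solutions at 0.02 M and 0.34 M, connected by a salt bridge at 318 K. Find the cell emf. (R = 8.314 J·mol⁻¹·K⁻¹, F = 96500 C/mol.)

0.039 V

Both half-cells are Mn²⁺/Mn, so E°_cell = 0. The concentrated side is the cathode; the cell reaction moves Mn²⁺ from high to low concentration with n = 2.
Q = [Mn²⁺]_dilute/[Mn²⁺]_conc = 0.02/0.34 = 0.0588.
E = 0 − (RT/nF) ln Q = −((8.314×318)/(2×96500))(-2.833) = 0.0388 V.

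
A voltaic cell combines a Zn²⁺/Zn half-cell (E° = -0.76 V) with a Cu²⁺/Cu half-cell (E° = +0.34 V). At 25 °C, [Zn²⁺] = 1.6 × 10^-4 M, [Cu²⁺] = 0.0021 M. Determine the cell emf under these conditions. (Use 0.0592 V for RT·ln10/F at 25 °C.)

The Cu²⁺/Cu couple has the higher reduction potential and acts as the cathode, so E°_cell = +0.34 − (-0.76) = 1.10 V.
Balancing electrons gives n = 2; the reaction quotient is Q = [Zn²⁺]/[Cu²⁺] = 0.0762.
At 25 °C, E = E° − (0.0592/n) log Q = 1.10 − (0.0592/2)(-1.118) = 1.100 + 0.033 = 1.133 V.

1.13 V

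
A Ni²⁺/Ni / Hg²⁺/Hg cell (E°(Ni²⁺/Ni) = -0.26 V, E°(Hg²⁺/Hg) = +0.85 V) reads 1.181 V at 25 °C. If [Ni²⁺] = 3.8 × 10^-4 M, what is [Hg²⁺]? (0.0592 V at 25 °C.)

From the Nernst equation, log Q = n(E° − E)/0.0592 = 2(1.11 − 1.181)/0.0592 = -2.399, so Q = 0.00399.
With Q = [Ni²⁺]/[Hg²⁺] and the known concentrations, [Hg²⁺] in the denominator gives [Hg²⁺] = 0.095 M.

0.095 M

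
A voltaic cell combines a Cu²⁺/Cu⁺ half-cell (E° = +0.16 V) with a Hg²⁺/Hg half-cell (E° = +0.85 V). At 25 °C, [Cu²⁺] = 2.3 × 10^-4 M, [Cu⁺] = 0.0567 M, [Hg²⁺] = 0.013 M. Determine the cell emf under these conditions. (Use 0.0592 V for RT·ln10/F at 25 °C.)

0.776 V

The Hg²⁺/Hg couple has the higher reduction potential and acts as the cathode, so E°_cell = +0.85 − (+0.16) = 0.69 V.
Balancing electrons gives n = 2; the reaction quotient is Q = [Cu²⁺]^2/([Cu⁺]^2·[Hg²⁺]) = 0.00127.
At 25 °C, E = E° − (0.0592/n) log Q = 0.69 − (0.0592/2)(-2.898) = 0.690 + 0.086 = 0.776 V.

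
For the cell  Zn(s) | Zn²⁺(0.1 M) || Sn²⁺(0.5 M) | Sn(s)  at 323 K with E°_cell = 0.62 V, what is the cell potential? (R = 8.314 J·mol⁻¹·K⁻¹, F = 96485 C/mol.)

0.642 V

Balancing electrons gives n = 2; the reaction quotient is Q = [Zn²⁺]/[Sn²⁺] = 0.200.
E = E° − (RT/nF) ln Q = 0.62 − (8.314×323)/(2×96485) × (-1.609) = 0.620 + 0.022 = 0.642 V.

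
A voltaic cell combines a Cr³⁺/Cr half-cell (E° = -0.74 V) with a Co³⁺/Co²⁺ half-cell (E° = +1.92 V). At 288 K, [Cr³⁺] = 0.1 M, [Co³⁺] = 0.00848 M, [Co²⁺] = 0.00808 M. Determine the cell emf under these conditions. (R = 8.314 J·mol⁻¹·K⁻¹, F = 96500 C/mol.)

The Co³⁺/Co²⁺ couple has the higher reduction potential and acts as the cathode, so E°_cell = +1.92 − (-0.74) = 2.66 V.
Balancing electrons gives n = 3; the reaction quotient is Q = [Cr³⁺]·[Co²⁺]^3/[Co³⁺]^3 = 0.0865.
E = E° − (RT/nF) ln Q = 2.66 − (8.314×288)/(3×96500) × (-2.448) = 2.660 + 0.020 = 2.680 V.

2.68 V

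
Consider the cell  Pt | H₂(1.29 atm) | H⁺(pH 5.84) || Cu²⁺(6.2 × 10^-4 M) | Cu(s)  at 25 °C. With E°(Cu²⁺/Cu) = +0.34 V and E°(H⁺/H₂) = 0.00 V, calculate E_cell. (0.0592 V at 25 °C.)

0.59 V

The Cu²⁺/Cu couple is the cathode, so E°_cell = 0.34 V; n = 2.
[H⁺] = 10^(−5.84) = 1.4 × 10^-6 M, and Q = [H⁺]^2 / ([Cu²⁺]·P(H₂)) = 2.61 × 10^-9.
E = E° − (0.0592/2) log Q = 0.34 − (0.0592/2)(-8.583) = 0.594 V.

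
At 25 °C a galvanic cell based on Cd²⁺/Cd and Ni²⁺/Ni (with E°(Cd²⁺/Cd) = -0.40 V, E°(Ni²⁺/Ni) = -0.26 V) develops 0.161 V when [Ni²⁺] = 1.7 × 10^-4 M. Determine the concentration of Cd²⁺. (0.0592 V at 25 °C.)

From the Nernst equation, log Q = n(E° − E)/0.0592 = 2(0.14 − 0.161)/0.0592 = -0.709, so Q = 0.195.
With Q = [Cd²⁺]/[Ni²⁺] and the known concentrations, [Cd²⁺] in the numerator gives [Cd²⁺] = 3.3 × 10^-5 M.

3.3 × 10^-5 M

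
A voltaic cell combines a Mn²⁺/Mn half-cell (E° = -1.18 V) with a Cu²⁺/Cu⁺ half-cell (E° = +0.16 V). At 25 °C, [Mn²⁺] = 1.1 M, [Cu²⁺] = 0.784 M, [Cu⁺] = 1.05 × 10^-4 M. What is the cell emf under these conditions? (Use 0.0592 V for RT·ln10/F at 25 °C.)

The Cu²⁺/Cu⁺ couple has the higher reduction potential and acts as the cathode, so E°_cell = +0.16 − (-1.18) = 1.34 V.
Balancing electrons gives n = 2; the reaction quotient is Q = [Mn²⁺]·[Cu⁺]^2/[Cu²⁺]^2 = 1.97 × 10^-8.
At 25 °C, E = E° − (0.0592/n) log Q = 1.34 − (0.0592/2)(-7.705) = 1.340 + 0.228 = 1.568 V.

1.57 V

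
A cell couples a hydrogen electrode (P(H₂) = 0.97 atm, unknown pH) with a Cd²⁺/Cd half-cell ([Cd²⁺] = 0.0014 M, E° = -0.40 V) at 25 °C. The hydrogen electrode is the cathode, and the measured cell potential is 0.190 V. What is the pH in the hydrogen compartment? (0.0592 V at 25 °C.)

pH = 4.98

E°_cell = 0.40 V and n = 2.
log Q = n(E° − E)/0.0592 = 2×(0.40 − 0.190)/0.0592 = 7.095.
With Q = [Cd²⁺]·P(H₂) / [H⁺]^2, solving for [H⁺] gives log[H⁺] = -4.981, so pH = 4.98.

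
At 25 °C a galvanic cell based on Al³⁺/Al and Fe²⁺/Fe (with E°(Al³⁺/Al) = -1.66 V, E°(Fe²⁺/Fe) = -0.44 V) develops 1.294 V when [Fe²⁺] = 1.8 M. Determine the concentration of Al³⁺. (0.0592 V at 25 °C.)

4.3 × 10^-4 M

From the Nernst equation, log Q = n(E° − E)/0.0592 = 6(1.22 − 1.294)/0.0592 = -7.500, so Q = 3.16 × 10^-8.
With Q = [Al³⁺]^2/[Fe²⁺]^3 and the known concentrations, [Al³⁺]^2 in the numerator gives [Al³⁺] = 4.3 × 10^-4 M.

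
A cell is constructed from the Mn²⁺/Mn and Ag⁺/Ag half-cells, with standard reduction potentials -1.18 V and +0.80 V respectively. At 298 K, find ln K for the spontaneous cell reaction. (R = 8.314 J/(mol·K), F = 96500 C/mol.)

E°_cell = +0.80 − (-1.18) = 1.98 V, with n = 2 electrons transferred.
At equilibrium E = 0, so the Nernst equation gives ln K = nFE°/RT = (2)(96500)(1.98)/((8.314)(298)) = 154.24.

ln K = 154.2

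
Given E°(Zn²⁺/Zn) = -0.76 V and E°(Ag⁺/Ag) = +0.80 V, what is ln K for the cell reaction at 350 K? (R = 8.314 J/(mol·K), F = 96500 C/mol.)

E°_cell = +0.80 − (-0.76) = 1.56 V, with n = 2 electrons transferred.
At equilibrium E = 0, so the Nernst equation gives ln K = nFE°/RT = (2)(96500)(1.56)/((8.314)(350)) = 103.47.

ln K = 103.5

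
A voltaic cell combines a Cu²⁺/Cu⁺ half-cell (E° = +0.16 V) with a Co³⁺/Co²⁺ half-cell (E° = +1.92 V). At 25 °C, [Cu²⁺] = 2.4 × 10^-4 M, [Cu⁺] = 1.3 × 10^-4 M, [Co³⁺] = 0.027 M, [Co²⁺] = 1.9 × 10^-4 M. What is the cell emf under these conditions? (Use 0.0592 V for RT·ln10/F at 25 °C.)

The Co³⁺/Co²⁺ couple has the higher reduction potential and acts as the cathode, so E°_cell = +1.92 − (+0.16) = 1.76 V.
Balancing electrons gives n = 1; the reaction quotient is Q = [Cu²⁺]·[Co²⁺]/([Cu⁺]·[Co³⁺]) = 0.0130.
At 25 °C, E = E° − (0.0592/n) log Q = 1.76 − (0.0592/1)(-1.886) = 1.760 + 0.112 = 1.872 V.

1.87 V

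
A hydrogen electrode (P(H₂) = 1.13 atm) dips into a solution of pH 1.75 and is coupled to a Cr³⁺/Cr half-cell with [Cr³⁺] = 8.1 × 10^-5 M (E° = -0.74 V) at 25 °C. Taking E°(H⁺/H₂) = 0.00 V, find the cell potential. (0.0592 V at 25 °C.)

The hydrogen couple is the cathode, so E°_cell = 0.74 V; n = 6.
[H⁺] = 10^(−1.75) = 0.018 M, and Q = [Cr³⁺]^2·P(H₂)^3 / [H⁺]^6 = 299.
E = E° − (0.0592/6) log Q = 0.74 − (0.0592/6)(2.476) = 0.716 V.

0.72 V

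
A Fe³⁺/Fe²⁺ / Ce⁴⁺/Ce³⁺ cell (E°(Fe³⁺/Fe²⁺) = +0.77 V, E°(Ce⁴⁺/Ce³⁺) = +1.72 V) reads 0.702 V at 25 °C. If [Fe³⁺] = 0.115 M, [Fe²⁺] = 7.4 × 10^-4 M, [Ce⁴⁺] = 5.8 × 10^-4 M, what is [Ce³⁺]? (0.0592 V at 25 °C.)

0.058 M

From the Nernst equation, log Q = n(E° − E)/0.0592 = 1(0.95 − 0.702)/0.0592 = 4.189, so Q = 1.55 × 10^4.
With Q = [Fe³⁺]·[Ce³⁺]/([Fe²⁺]·[Ce⁴⁺]) and the known concentrations, [Ce³⁺] in the numerator gives [Ce³⁺] = 0.058 M.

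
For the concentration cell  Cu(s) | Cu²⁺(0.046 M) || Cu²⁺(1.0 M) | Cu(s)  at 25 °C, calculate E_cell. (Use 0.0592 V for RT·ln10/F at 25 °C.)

0.040 V

Both half-cells are Cu²⁺/Cu, so E°_cell = 0. The concentrated side is the cathode; the cell reaction moves Cu²⁺ from high to low concentration with n = 2.
Q = [Cu²⁺]_dilute/[Cu²⁺]_conc = 0.046/1.0 = 0.0460.
E = 0 − (0.0592/2) log Q = −(0.0592/2)(-1.337) = 0.0396 V.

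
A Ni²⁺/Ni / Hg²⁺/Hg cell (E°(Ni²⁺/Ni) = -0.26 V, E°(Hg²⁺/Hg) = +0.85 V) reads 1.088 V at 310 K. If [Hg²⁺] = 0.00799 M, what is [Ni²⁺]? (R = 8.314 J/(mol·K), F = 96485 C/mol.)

0.041 M

From the Nernst equation, ln Q = nF(E° − E)/RT = 2×96485×(1.11 − 1.088)/(8.314×310) = 1.647, so Q = 5.19.
With Q = [Ni²⁺]/[Hg²⁺] and the known concentrations, [Ni²⁺] in the numerator gives [Ni²⁺] = 0.041 M.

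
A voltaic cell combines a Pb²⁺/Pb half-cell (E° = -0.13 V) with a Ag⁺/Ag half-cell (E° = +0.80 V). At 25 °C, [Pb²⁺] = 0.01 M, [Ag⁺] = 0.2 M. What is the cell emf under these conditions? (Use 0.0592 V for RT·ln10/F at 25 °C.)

0.948 V

The Ag⁺/Ag couple has the higher reduction potential and acts as the cathode, so E°_cell = +0.80 − (-0.13) = 0.93 V.
Balancing electrons gives n = 2; the reaction quotient is Q = [Pb²⁺]/[Ag⁺]^2 = 0.250.
At 25 °C, E = E° − (0.0592/n) log Q = 0.93 − (0.0592/2)(-0.602) = 0.930 + 0.018 = 0.948 V.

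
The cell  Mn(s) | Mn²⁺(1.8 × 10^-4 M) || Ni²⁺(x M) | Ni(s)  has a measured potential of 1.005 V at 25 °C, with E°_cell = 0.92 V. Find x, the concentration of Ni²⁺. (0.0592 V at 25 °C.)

From the Nernst equation, log Q = n(E° − E)/0.0592 = 2(0.92 − 1.005)/0.0592 = -2.872, so Q = 0.00134.
With Q = [Mn²⁺]/[Ni²⁺] and the known concentrations, [Ni²⁺] in the denominator gives [Ni²⁺] = 0.13 M.

0.13 M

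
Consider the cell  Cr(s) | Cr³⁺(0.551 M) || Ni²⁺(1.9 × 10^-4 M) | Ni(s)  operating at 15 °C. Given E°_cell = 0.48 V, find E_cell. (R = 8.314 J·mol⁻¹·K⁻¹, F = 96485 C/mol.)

0.379 V

Balancing electrons gives n = 6; the reaction quotient is Q = [Cr³⁺]^2/[Ni²⁺]^3 = 4.43 × 10^10.
E = E° − (RT/nF) ln Q = 0.48 − (8.314×288)/(6×96485) × (24.513) = 0.480 − 0.101 = 0.379 V.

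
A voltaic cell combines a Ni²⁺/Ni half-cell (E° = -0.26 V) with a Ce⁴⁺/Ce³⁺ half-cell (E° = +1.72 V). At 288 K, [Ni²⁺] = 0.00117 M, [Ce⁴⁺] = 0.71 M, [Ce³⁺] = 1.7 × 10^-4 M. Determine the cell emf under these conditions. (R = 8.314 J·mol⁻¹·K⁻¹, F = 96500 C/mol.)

2.27 V

The Ce⁴⁺/Ce³⁺ couple has the higher reduction potential and acts as the cathode, so E°_cell = +1.72 − (-0.26) = 1.98 V.
Balancing electrons gives n = 2; the reaction quotient is Q = [Ni²⁺]·[Ce³⁺]^2/[Ce⁴⁺]^2 = 6.71 × 10^-11.
E = E° − (RT/nF) ln Q = 1.98 − (8.314×288)/(2×96500) × (-23.425) = 1.980 + 0.291 = 2.271 V.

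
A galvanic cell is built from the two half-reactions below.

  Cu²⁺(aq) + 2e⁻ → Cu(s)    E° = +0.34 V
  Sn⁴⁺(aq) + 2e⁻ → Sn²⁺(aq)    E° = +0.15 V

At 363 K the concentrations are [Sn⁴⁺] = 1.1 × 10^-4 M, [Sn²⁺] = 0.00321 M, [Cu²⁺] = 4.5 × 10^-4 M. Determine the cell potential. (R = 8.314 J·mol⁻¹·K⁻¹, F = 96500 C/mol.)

The Cu²⁺/Cu couple has the higher reduction potential and acts as the cathode, so E°_cell = +0.34 − (+0.15) = 0.19 V.
Balancing electrons gives n = 2; the reaction quotient is Q = [Sn⁴⁺]/([Sn²⁺]·[Cu²⁺]) = 76.2.
E = E° − (RT/nF) ln Q = 0.19 − (8.314×363)/(2×96500) × (4.333) = 0.190 − 0.068 = 0.122 V.

0.122 V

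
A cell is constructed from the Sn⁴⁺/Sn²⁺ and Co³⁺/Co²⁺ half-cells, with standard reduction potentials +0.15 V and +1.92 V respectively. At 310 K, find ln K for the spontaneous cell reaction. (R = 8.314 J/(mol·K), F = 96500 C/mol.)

ln K = 132.5

E°_cell = +1.92 − (+0.15) = 1.77 V, with n = 2 electrons transferred.
At equilibrium E = 0, so the Nernst equation gives ln K = nFE°/RT = (2)(96500)(1.77)/((8.314)(310)) = 132.54.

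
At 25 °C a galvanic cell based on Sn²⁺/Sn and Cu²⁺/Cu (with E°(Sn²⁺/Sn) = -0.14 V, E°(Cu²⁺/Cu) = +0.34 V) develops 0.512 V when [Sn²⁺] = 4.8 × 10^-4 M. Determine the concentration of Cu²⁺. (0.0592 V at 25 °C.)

0.0058 M

From the Nernst equation, log Q = n(E° − E)/0.0592 = 2(0.48 − 0.512)/0.0592 = -1.081, so Q = 0.0830.
With Q = [Sn²⁺]/[Cu²⁺] and the known concentrations, [Cu²⁺] in the denominator gives [Cu²⁺] = 0.0058 M.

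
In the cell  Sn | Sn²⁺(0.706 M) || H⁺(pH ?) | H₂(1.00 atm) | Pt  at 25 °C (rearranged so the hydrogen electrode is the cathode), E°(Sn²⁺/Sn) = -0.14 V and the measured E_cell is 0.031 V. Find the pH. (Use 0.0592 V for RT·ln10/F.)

E°_cell = 0.14 V and n = 2.
log Q = n(E° − E)/0.0592 = 2×(0.14 − 0.031)/0.0592 = 3.682.
With Q = [Sn²⁺]·P(H₂) / [H⁺]^2, solving for [H⁺] gives log[H⁺] = -1.917, so pH = 1.92.

pH = 1.92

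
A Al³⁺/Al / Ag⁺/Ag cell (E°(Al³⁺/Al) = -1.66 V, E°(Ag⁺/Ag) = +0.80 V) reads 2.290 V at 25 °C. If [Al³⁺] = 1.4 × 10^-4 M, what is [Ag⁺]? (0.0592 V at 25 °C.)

7 × 10^-5 M

From the Nernst equation, log Q = n(E° − E)/0.0592 = 3(2.46 − 2.290)/0.0592 = 8.615, so Q = 4.12 × 10^8.
With Q = [Al³⁺]/[Ag⁺]^3 and the known concentrations, [Ag⁺]^3 in the denominator gives [Ag⁺] = 7 × 10^-5 M.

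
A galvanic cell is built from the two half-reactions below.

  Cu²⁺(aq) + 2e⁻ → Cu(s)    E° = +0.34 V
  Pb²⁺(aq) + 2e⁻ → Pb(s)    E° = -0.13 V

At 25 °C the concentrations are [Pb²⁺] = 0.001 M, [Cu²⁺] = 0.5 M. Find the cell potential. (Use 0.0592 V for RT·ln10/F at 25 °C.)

The Cu²⁺/Cu couple has the higher reduction potential and acts as the cathode, so E°_cell = +0.34 − (-0.13) = 0.47 V.
Balancing electrons gives n = 2; the reaction quotient is Q = [Pb²⁺]/[Cu²⁺] = 0.00200.
At 25 °C, E = E° − (0.0592/n) log Q = 0.47 − (0.0592/2)(-2.699) = 0.470 + 0.080 = 0.550 V.

0.550 V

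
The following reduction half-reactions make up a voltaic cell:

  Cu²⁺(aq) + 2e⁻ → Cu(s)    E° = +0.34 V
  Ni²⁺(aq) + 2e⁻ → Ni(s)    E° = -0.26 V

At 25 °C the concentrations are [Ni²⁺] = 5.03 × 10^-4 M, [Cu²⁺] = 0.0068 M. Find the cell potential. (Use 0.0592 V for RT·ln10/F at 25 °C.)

The Cu²⁺/Cu couple has the higher reduction potential and acts as the cathode, so E°_cell = +0.34 − (-0.26) = 0.60 V.
Balancing electrons gives n = 2; the reaction quotient is Q = [Ni²⁺]/[Cu²⁺] = 0.0740.
At 25 °C, E = E° − (0.0592/n) log Q = 0.60 − (0.0592/2)(-1.131) = 0.600 + 0.033 = 0.633 V.

0.633 V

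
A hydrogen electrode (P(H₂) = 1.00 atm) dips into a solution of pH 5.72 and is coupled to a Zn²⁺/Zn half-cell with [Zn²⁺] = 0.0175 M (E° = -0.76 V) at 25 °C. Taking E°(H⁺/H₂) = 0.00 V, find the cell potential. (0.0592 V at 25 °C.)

0.47 V

The hydrogen couple is the cathode, so E°_cell = 0.76 V; n = 2.
[H⁺] = 10^(−5.72) = 1.9 × 10^-6 M, and Q = [Zn²⁺]·P(H₂) / [H⁺]^2 = 4.82 × 10^9.
E = E° − (0.0592/2) log Q = 0.76 − (0.0592/2)(9.683) = 0.473 V.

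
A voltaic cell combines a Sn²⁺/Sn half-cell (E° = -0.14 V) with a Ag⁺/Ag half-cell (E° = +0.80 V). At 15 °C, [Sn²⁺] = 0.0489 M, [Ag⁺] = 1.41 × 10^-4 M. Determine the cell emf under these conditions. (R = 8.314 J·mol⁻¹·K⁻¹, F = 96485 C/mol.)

The Ag⁺/Ag couple has the higher reduction potential and acts as the cathode, so E°_cell = +0.80 − (-0.14) = 0.94 V.
Balancing electrons gives n = 2; the reaction quotient is Q = [Sn²⁺]/[Ag⁺]^2 = 2.46 × 10^6.
E = E° − (RT/nF) ln Q = 0.94 − (8.314×288)/(2×96485) × (14.716) = 0.940 − 0.183 = 0.757 V.

0.757 V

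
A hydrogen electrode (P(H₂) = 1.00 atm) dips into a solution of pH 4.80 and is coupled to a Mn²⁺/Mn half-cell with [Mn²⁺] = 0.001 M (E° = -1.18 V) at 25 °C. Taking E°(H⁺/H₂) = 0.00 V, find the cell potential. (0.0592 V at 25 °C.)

0.98 V

The hydrogen couple is the cathode, so E°_cell = 1.18 V; n = 2.
[H⁺] = 10^(−4.80) = 1.6 × 10^-5 M, and Q = [Mn²⁺]·P(H₂) / [H⁺]^2 = 3.98 × 10^6.
E = E° − (0.0592/2) log Q = 1.18 − (0.0592/2)(6.600) = 0.985 V.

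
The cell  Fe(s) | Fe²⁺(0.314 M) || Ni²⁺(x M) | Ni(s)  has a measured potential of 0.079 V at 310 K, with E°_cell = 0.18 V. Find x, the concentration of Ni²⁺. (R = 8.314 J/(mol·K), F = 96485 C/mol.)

1.6 × 10^-4 M

From the Nernst equation, ln Q = nF(E° − E)/RT = 2×96485×(0.18 − 0.079)/(8.314×310) = 7.562, so Q = 1920.
With Q = [Fe²⁺]/[Ni²⁺] and the known concentrations, [Ni²⁺] in the denominator gives [Ni²⁺] = 1.6 × 10^-4 M.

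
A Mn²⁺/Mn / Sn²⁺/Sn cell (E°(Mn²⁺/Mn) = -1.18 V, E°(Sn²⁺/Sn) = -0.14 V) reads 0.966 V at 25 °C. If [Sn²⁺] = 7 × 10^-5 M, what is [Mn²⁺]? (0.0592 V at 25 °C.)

From the Nernst equation, log Q = n(E° − E)/0.0592 = 2(1.04 − 0.966)/0.0592 = 2.500, so Q = 316.
With Q = [Mn²⁺]/[Sn²⁺] and the known concentrations, [Mn²⁺] in the numerator gives [Mn²⁺] = 0.022 M.

0.022 M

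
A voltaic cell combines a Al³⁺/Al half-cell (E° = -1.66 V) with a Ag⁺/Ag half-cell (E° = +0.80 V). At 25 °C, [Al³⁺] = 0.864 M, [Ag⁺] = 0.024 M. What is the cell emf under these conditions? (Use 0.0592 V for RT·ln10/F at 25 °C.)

2.37 V

The Ag⁺/Ag couple has the higher reduction potential and acts as the cathode, so E°_cell = +0.80 − (-1.66) = 2.46 V.
Balancing electrons gives n = 3; the reaction quotient is Q = [Al³⁺]/[Ag⁺]^3 = 6.25 × 10^4.
At 25 °C, E = E° − (0.0592/n) log Q = 2.46 − (0.0592/3)(4.796) = 2.460 − 0.095 = 2.365 V.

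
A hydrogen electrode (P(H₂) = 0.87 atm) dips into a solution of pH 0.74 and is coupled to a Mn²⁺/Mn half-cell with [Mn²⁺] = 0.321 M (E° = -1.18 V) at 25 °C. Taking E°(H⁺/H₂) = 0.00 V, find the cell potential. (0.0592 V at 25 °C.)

The hydrogen couple is the cathode, so E°_cell = 1.18 V; n = 2.
[H⁺] = 10^(−0.74) = 0.18 M, and Q = [Mn²⁺]·P(H₂) / [H⁺]^2 = 8.43.
E = E° − (0.0592/2) log Q = 1.18 − (0.0592/2)(0.926) = 1.153 V.

1.15 V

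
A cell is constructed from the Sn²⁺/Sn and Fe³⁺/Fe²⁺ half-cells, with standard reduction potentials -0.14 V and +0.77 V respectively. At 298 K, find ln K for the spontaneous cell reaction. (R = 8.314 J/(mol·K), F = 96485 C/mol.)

E°_cell = +0.77 − (-0.14) = 0.91 V, with n = 2 electrons transferred.
At equilibrium E = 0, so the Nernst equation gives ln K = nFE°/RT = (2)(96485)(0.91)/((8.314)(298)) = 70.88.

ln K = 70.9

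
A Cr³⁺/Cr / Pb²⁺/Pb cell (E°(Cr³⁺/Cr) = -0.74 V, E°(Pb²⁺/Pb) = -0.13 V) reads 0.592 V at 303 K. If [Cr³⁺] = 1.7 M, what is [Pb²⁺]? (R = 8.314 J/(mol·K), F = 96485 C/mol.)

From the Nernst equation, ln Q = nF(E° − E)/RT = 6×96485×(0.61 − 0.592)/(8.314×303) = 4.136, so Q = 62.6.
With Q = [Cr³⁺]^2/[Pb²⁺]^3 and the known concentrations, [Pb²⁺]^3 in the denominator gives [Pb²⁺] = 0.36 M.

0.36 M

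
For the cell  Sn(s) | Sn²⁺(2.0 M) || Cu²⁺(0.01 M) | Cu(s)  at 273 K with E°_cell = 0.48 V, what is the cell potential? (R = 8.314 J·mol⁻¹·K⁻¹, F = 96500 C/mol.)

Balancing electrons gives n = 2; the reaction quotient is Q = [Sn²⁺]/[Cu²⁺] = 200.
E = E° − (RT/nF) ln Q = 0.48 − (8.314×273)/(2×96500) × (5.298) = 0.480 − 0.062 = 0.418 V.

0.418 V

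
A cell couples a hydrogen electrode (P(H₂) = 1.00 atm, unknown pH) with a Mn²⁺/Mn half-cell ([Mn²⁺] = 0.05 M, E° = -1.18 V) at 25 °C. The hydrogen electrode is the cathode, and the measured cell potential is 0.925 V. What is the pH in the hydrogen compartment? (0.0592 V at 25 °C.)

pH = 4.96

E°_cell = 1.18 V and n = 2.
log Q = n(E° − E)/0.0592 = 2×(1.18 − 0.925)/0.0592 = 8.615.
With Q = [Mn²⁺]·P(H₂) / [H⁺]^2, solving for [H⁺] gives log[H⁺] = -4.958, so pH = 4.96.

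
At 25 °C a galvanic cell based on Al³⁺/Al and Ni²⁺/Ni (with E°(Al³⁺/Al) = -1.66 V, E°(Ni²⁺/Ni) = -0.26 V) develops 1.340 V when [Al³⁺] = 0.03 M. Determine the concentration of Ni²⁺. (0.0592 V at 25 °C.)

9.1 × 10^-4 M

From the Nernst equation, log Q = n(E° − E)/0.0592 = 6(1.40 − 1.340)/0.0592 = 6.081, so Q = 1.21 × 10^6.
With Q = [Al³⁺]^2/[Ni²⁺]^3 and the known concentrations, [Ni²⁺]^3 in the denominator gives [Ni²⁺] = 9.1 × 10^-4 M.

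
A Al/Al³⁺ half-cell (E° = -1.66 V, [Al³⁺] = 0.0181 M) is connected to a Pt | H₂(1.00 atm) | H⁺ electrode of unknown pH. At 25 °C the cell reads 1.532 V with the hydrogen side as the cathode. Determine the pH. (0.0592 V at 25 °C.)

pH = 2.74

E°_cell = 1.66 V and n = 6.
log Q = n(E° − E)/0.0592 = 6×(1.66 − 1.532)/0.0592 = 12.973.
With Q = [Al³⁺]^2·P(H₂)^3 / [H⁺]^6, solving for [H⁺] gives log[H⁺] = -2.743, so pH = 2.74.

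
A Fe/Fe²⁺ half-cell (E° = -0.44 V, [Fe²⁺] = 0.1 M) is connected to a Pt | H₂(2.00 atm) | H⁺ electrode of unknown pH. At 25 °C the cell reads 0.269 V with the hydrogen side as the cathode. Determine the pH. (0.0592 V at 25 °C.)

E°_cell = 0.44 V and n = 2.
log Q = n(E° − E)/0.0592 = 2×(0.44 − 0.269)/0.0592 = 5.777.
With Q = [Fe²⁺]·P(H₂) / [H⁺]^2, solving for [H⁺] gives log[H⁺] = -3.238, so pH = 3.24.

pH = 3.24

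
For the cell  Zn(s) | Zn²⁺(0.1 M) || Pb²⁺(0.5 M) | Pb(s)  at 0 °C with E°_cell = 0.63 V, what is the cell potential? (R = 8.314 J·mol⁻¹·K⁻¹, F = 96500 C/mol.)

Balancing electrons gives n = 2; the reaction quotient is Q = [Zn²⁺]/[Pb²⁺] = 0.200.
E = E° − (RT/nF) ln Q = 0.63 − (8.314×273)/(2×96500) × (-1.609) = 0.630 + 0.019 = 0.649 V.

0.649 V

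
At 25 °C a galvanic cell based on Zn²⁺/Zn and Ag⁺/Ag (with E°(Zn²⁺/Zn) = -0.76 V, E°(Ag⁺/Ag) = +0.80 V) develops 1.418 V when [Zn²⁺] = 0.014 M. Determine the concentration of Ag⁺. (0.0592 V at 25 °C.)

From the Nernst equation, log Q = n(E° − E)/0.0592 = 2(1.56 − 1.418)/0.0592 = 4.797, so Q = 6.27 × 10^4.
With Q = [Zn²⁺]/[Ag⁺]^2 and the known concentrations, [Ag⁺]^2 in the denominator gives [Ag⁺] = 4.7 × 10^-4 M.

4.7 × 10^-4 M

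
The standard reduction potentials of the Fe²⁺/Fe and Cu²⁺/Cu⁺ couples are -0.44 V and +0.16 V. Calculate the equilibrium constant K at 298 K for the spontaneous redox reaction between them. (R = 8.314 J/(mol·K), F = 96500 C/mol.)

2 × 10^20

E°_cell = +0.16 − (-0.44) = 0.60 V, with n = 2 electrons transferred.
At equilibrium E = 0, so the Nernst equation gives ln K = nFE°/RT = (2)(96500)(0.60)/((8.314)(298)) = 46.74.
K = e^46.74 = 2 × 10^20.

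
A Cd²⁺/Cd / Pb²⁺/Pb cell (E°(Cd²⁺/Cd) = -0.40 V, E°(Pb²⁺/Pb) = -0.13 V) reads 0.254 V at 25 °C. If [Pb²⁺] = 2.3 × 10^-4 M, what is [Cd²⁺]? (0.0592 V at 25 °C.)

8 × 10^-4 M

From the Nernst equation, log Q = n(E° − E)/0.0592 = 2(0.27 − 0.254)/0.0592 = 0.541, so Q = 3.47.
With Q = [Cd²⁺]/[Pb²⁺] and the known concentrations, [Cd²⁺] in the numerator gives [Cd²⁺] = 8 × 10^-4 M.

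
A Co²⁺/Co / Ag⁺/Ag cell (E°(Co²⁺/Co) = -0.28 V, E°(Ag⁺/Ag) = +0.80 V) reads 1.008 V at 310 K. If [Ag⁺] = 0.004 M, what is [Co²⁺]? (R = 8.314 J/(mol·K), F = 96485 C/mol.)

From the Nernst equation, ln Q = nF(E° − E)/RT = 2×96485×(1.08 − 1.008)/(8.314×310) = 5.391, so Q = 219.
With Q = [Co²⁺]/[Ag⁺]^2 and the known concentrations, [Co²⁺] in the numerator gives [Co²⁺] = 0.0035 M.

0.0035 M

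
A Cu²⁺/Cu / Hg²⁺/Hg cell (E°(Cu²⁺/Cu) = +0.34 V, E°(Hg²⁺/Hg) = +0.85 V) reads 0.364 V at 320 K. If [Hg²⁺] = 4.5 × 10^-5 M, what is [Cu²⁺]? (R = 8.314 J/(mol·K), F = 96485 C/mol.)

1.8 M

From the Nernst equation, ln Q = nF(E° − E)/RT = 2×96485×(0.51 − 0.364)/(8.314×320) = 10.590, so Q = 3.97 × 10^4.
With Q = [Cu²⁺]/[Hg²⁺] and the known concentrations, [Cu²⁺] in the numerator gives [Cu²⁺] = 1.8 M.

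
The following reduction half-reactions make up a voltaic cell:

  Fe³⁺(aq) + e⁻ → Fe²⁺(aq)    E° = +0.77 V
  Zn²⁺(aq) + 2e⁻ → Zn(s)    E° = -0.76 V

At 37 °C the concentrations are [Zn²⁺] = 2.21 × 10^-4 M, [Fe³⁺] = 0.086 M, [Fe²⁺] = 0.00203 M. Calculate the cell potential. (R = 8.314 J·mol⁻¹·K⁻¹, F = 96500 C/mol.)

1.74 V

The Fe³⁺/Fe²⁺ couple has the higher reduction potential and acts as the cathode, so E°_cell = +0.77 − (-0.76) = 1.53 V.
Balancing electrons gives n = 2; the reaction quotient is Q = [Zn²⁺]·[Fe²⁺]^2/[Fe³⁺]^2 = 1.23 × 10^-7.
E = E° − (RT/nF) ln Q = 1.53 − (8.314×310)/(2×96500) × (-15.910) = 1.530 + 0.212 = 1.742 V.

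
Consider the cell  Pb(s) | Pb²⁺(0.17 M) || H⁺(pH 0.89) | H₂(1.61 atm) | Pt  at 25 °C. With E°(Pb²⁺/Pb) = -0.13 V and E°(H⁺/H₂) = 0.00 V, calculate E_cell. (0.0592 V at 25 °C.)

The hydrogen couple is the cathode, so E°_cell = 0.13 V; n = 2.
[H⁺] = 10^(−0.89) = 0.13 M, and Q = [Pb²⁺]·P(H₂) / [H⁺]^2 = 16.5.
E = E° − (0.0592/2) log Q = 0.13 − (0.0592/2)(1.217) = 0.094 V.

0.094 V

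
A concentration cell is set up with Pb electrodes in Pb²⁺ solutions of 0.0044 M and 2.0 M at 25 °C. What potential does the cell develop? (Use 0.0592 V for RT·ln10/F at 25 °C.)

Both half-cells are Pb²⁺/Pb, so E°_cell = 0. The concentrated side is the cathode; the cell reaction moves Pb²⁺ from high to low concentration with n = 2.
Q = [Pb²⁺]_dilute/[Pb²⁺]_conc = 0.0044/2.0 = 0.00220.
E = 0 − (0.0592/2) log Q = −(0.0592/2)(-2.658) = 0.0787 V.

0.079 V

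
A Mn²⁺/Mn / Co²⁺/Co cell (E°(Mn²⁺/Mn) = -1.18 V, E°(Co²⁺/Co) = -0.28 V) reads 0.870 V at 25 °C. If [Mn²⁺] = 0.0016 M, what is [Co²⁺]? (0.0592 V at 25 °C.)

1.6 × 10^-4 M

From the Nernst equation, log Q = n(E° − E)/0.0592 = 2(0.90 − 0.870)/0.0592 = 1.014, so Q = 10.3.
With Q = [Mn²⁺]/[Co²⁺] and the known concentrations, [Co²⁺] in the denominator gives [Co²⁺] = 1.6 × 10^-4 M.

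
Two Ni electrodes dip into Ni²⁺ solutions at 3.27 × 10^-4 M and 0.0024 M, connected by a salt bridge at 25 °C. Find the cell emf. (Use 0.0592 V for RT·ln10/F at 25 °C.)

0.026 V

Both half-cells are Ni²⁺/Ni, so E°_cell = 0. The concentrated side is the cathode; the cell reaction moves Ni²⁺ from high to low concentration with n = 2.
Q = [Ni²⁺]_dilute/[Ni²⁺]_conc = 3.27 × 10^-4/0.0024 = 0.136.
E = 0 − (0.0592/2) log Q = −(0.0592/2)(-0.866) = 0.0256 V.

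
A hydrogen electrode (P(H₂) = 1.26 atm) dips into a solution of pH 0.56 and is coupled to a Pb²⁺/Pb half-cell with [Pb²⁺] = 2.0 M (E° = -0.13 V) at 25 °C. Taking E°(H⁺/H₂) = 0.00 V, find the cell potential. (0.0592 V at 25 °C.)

The hydrogen couple is the cathode, so E°_cell = 0.13 V; n = 2.
[H⁺] = 10^(−0.56) = 0.28 M, and Q = [Pb²⁺]·P(H₂) / [H⁺]^2 = 33.2.
E = E° − (0.0592/2) log Q = 0.13 − (0.0592/2)(1.521) = 0.085 V.

0.085 V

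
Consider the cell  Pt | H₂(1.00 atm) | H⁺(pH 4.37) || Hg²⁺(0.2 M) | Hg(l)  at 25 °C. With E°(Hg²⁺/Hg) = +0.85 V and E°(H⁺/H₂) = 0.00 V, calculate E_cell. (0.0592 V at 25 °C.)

1.09 V

The Hg²⁺/Hg couple is the cathode, so E°_cell = 0.85 V; n = 2.
[H⁺] = 10^(−4.37) = 4.3 × 10^-5 M, and Q = [H⁺]^2 / ([Hg²⁺]·P(H₂)) = 9.1 × 10^-9.
E = E° − (0.0592/2) log Q = 0.85 − (0.0592/2)(-8.041) = 1.088 V.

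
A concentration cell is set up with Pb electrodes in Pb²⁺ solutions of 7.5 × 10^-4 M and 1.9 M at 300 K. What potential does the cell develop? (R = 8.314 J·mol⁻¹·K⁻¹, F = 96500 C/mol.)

Both half-cells are Pb²⁺/Pb, so E°_cell = 0. The concentrated side is the cathode; the cell reaction moves Pb²⁺ from high to low concentration with n = 2.
Q = [Pb²⁺]_dilute/[Pb²⁺]_conc = 7.5 × 10^-4/1.9 = 3.95 × 10^-4.
E = 0 − (RT/nF) ln Q = −((8.314×300)/(2×96500))(-7.837) = 0.1013 V.

0.10 V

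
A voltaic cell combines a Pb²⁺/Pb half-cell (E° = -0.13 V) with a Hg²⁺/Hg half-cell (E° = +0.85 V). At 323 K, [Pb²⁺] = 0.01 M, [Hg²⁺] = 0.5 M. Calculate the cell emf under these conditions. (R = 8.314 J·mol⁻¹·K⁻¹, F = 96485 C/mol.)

The Hg²⁺/Hg couple has the higher reduction potential and acts as the cathode, so E°_cell = +0.85 − (-0.13) = 0.98 V.
Balancing electrons gives n = 2; the reaction quotient is Q = [Pb²⁺]/[Hg²⁺] = 0.0200.
E = E° − (RT/nF) ln Q = 0.98 − (8.314×323)/(2×96485) × (-3.912) = 0.980 + 0.054 = 1.034 V.

1.03 V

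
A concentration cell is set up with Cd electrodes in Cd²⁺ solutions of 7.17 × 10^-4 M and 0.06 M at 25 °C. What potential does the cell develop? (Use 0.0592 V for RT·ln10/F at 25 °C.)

0.057 V

Both half-cells are Cd²⁺/Cd, so E°_cell = 0. The concentrated side is the cathode; the cell reaction moves Cd²⁺ from high to low concentration with n = 2.
Q = [Cd²⁺]_dilute/[Cd²⁺]_conc = 7.17 × 10^-4/0.06 = 0.0120.
E = 0 − (0.0592/2) log Q = −(0.0592/2)(-1.923) = 0.0569 V.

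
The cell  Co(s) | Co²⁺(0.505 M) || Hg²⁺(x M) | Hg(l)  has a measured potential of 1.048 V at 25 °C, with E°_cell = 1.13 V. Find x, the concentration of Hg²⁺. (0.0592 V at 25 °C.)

From the Nernst equation, log Q = n(E° − E)/0.0592 = 2(1.13 − 1.048)/0.0592 = 2.770, so Q = 589.
With Q = [Co²⁺]/[Hg²⁺] and the known concentrations, [Hg²⁺] in the denominator gives [Hg²⁺] = 8.6 × 10^-4 M.

8.6 × 10^-4 M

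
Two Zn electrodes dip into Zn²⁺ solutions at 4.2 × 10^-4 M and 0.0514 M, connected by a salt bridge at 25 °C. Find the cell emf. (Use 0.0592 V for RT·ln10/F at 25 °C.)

0.062 V

Both half-cells are Zn²⁺/Zn, so E°_cell = 0. The concentrated side is the cathode; the cell reaction moves Zn²⁺ from high to low concentration with n = 2.
Q = [Zn²⁺]_dilute/[Zn²⁺]_conc = 4.2 × 10^-4/0.0514 = 0.00817.
E = 0 − (0.0592/2) log Q = −(0.0592/2)(-2.088) = 0.0618 V.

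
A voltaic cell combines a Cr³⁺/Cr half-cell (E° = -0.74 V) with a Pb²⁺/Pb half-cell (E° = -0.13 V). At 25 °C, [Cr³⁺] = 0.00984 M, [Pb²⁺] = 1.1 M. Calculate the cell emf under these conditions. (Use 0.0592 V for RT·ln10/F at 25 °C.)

0.651 V

The Pb²⁺/Pb couple has the higher reduction potential and acts as the cathode, so E°_cell = -0.13 − (-0.74) = 0.61 V.
Balancing electrons gives n = 6; the reaction quotient is Q = [Cr³⁺]^2/[Pb²⁺]^3 = 7.27 × 10^-5.
At 25 °C, E = E° − (0.0592/n) log Q = 0.61 − (0.0592/6)(-4.138) = 0.610 + 0.041 = 0.651 V.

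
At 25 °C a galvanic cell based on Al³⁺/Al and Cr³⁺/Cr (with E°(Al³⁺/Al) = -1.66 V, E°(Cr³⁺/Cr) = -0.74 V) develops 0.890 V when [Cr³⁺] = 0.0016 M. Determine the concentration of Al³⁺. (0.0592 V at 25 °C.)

From the Nernst equation, log Q = n(E° − E)/0.0592 = 3(0.92 − 0.890)/0.0592 = 1.520, so Q = 33.1.
With Q = [Al³⁺]/[Cr³⁺] and the known concentrations, [Al³⁺] in the numerator gives [Al³⁺] = 0.053 M.

0.053 M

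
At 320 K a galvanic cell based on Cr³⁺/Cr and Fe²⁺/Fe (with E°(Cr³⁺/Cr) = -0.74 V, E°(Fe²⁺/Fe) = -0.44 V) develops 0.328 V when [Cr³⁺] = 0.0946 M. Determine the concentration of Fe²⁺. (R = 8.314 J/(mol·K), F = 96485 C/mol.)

From the Nernst equation, ln Q = nF(E° − E)/RT = 6×96485×(0.30 − 0.328)/(8.314×320) = -6.093, so Q = 0.00226.
With Q = [Cr³⁺]^2/[Fe²⁺]^3 and the known concentrations, [Fe²⁺]^3 in the denominator gives [Fe²⁺] = 1.6 M.

1.6 M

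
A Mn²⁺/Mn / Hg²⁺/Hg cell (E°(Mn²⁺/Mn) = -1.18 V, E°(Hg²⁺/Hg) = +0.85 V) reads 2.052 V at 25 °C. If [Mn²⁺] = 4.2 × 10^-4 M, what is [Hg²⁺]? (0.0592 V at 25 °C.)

From the Nernst equation, log Q = n(E° − E)/0.0592 = 2(2.03 − 2.052)/0.0592 = -0.743, so Q = 0.181.
With Q = [Mn²⁺]/[Hg²⁺] and the known concentrations, [Hg²⁺] in the denominator gives [Hg²⁺] = 0.0023 M.

0.0023 M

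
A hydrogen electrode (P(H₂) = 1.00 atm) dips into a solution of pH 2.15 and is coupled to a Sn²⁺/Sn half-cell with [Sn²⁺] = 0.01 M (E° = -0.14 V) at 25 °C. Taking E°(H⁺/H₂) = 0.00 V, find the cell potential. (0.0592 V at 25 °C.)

0.072 V

The hydrogen couple is the cathode, so E°_cell = 0.14 V; n = 2.
[H⁺] = 10^(−2.15) = 0.0071 M, and Q = [Sn²⁺]·P(H₂) / [H⁺]^2 = 200.
E = E° − (0.0592/2) log Q = 0.14 − (0.0592/2)(2.300) = 0.072 V.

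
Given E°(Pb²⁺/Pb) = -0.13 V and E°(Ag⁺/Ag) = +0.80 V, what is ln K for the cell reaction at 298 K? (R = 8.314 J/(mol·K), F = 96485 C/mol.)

ln K = 72.4

E°_cell = +0.80 − (-0.13) = 0.93 V, with n = 2 electrons transferred.
At equilibrium E = 0, so the Nernst equation gives ln K = nFE°/RT = (2)(96485)(0.93)/((8.314)(298)) = 72.43.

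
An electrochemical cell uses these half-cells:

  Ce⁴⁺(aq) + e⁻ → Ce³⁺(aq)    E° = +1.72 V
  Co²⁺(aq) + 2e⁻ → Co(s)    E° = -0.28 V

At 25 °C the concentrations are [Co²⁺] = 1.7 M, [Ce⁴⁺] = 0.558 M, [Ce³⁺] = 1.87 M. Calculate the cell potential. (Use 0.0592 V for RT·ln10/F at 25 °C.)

The Ce⁴⁺/Ce³⁺ couple has the higher reduction potential and acts as the cathode, so E°_cell = +1.72 − (-0.28) = 2.00 V.
Balancing electrons gives n = 2; the reaction quotient is Q = [Co²⁺]·[Ce³⁺]^2/[Ce⁴⁺]^2 = 19.1.
At 25 °C, E = E° − (0.0592/n) log Q = 2.00 − (0.0592/2)(1.281) = 2.000 − 0.038 = 1.962 V.

1.96 V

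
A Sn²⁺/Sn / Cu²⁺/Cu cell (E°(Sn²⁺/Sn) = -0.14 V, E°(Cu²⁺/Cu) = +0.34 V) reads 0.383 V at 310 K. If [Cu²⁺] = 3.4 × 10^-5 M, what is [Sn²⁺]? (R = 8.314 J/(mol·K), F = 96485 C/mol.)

From the Nernst equation, ln Q = nF(E° − E)/RT = 2×96485×(0.48 − 0.383)/(8.314×310) = 7.263, so Q = 1430.
With Q = [Sn²⁺]/[Cu²⁺] and the known concentrations, [Sn²⁺] in the numerator gives [Sn²⁺] = 0.048 M.

0.048 M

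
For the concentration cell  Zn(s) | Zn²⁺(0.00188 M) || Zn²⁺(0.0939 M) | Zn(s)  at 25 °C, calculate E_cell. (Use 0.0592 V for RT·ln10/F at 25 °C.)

0.050 V

Both half-cells are Zn²⁺/Zn, so E°_cell = 0. The concentrated side is the cathode; the cell reaction moves Zn²⁺ from high to low concentration with n = 2.
Q = [Zn²⁺]_dilute/[Zn²⁺]_conc = 0.00188/0.0939 = 0.0200.
E = 0 − (0.0592/2) log Q = −(0.0592/2)(-1.699) = 0.0503 V.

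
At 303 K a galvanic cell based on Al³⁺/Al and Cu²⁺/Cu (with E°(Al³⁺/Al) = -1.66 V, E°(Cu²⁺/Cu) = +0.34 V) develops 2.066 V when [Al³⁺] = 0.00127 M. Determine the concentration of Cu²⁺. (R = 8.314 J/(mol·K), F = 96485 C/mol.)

From the Nernst equation, ln Q = nF(E° − E)/RT = 6×96485×(2.00 − 2.066)/(8.314×303) = -15.167, so Q = 2.59 × 10^-7.
With Q = [Al³⁺]^2/[Cu²⁺]^3 and the known concentrations, [Cu²⁺]^3 in the denominator gives [Cu²⁺] = 1.8 M.

1.8 M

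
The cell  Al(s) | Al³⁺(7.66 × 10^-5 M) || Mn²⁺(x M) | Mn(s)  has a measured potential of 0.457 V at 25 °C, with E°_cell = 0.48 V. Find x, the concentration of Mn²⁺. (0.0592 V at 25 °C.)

3 × 10^-4 M

From the Nernst equation, log Q = n(E° − E)/0.0592 = 6(0.48 − 0.457)/0.0592 = 2.331, so Q = 214.
With Q = [Al³⁺]^2/[Mn²⁺]^3 and the known concentrations, [Mn²⁺]^3 in the denominator gives [Mn²⁺] = 3 × 10^-4 M.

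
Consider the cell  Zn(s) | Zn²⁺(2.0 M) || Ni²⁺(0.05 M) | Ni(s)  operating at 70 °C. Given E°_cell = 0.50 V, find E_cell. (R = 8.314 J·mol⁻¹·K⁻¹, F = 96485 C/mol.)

0.445 V

Balancing electrons gives n = 2; the reaction quotient is Q = [Zn²⁺]/[Ni²⁺] = 40.0.
E = E° − (RT/nF) ln Q = 0.50 − (8.314×343)/(2×96485) × (3.689) = 0.500 − 0.055 = 0.445 V.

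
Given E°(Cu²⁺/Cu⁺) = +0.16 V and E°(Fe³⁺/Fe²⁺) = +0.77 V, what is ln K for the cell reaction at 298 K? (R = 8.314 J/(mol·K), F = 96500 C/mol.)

ln K = 23.8

E°_cell = +0.77 − (+0.16) = 0.61 V, with n = 1 electron transferred.
At equilibrium E = 0, so the Nernst equation gives ln K = nFE°/RT = (1)(96500)(0.61)/((8.314)(298)) = 23.76.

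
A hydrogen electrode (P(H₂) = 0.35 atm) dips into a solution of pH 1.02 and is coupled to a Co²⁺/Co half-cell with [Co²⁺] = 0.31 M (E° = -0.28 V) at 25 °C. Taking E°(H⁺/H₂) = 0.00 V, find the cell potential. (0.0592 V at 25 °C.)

The hydrogen couple is the cathode, so E°_cell = 0.28 V; n = 2.
[H⁺] = 10^(−1.02) = 0.095 M, and Q = [Co²⁺]·P(H₂) / [H⁺]^2 = 11.9.
E = E° − (0.0592/2) log Q = 0.28 − (0.0592/2)(1.075) = 0.248 V.

0.25 V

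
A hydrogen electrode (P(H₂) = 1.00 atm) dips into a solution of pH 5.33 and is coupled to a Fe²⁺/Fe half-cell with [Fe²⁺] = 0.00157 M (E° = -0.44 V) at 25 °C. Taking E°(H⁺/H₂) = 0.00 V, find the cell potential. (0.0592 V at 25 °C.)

0.21 V

The hydrogen couple is the cathode, so E°_cell = 0.44 V; n = 2.
[H⁺] = 10^(−5.33) = 4.7 × 10^-6 M, and Q = [Fe²⁺]·P(H₂) / [H⁺]^2 = 7.18 × 10^7.
E = E° − (0.0592/2) log Q = 0.44 − (0.0592/2)(7.856) = 0.207 V.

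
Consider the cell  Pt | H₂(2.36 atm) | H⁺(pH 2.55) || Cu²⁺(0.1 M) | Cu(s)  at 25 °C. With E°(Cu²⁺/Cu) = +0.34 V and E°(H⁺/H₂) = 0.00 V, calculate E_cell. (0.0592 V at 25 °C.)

The Cu²⁺/Cu couple is the cathode, so E°_cell = 0.34 V; n = 2.
[H⁺] = 10^(−2.55) = 0.0028 M, and Q = [H⁺]^2 / ([Cu²⁺]·P(H₂)) = 3.37 × 10^-5.
E = E° − (0.0592/2) log Q = 0.34 − (0.0592/2)(-4.473) = 0.472 V.

0.47 V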